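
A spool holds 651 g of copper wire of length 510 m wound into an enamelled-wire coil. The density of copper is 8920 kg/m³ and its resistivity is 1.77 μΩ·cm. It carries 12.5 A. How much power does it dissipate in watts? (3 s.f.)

ρ = 1.77 μΩ·cm = 1.77×10^-8 Ω·m
A = m/(density·L) = 0.651/(8920×510) = 1.4310e-07 m²
R = ρL/A = (1.77×10^-8)(510)/(1.4310e-07) = 63.08 Ω
P = I²R = (12.5)² × 63.08 = 9860 W

9860 W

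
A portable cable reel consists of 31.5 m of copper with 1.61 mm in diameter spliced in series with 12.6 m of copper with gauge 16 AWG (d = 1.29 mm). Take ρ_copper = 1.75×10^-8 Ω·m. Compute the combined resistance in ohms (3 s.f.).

0.439 Ω

Segment 1: A = π(d/2)² = π(8.0500e-04 m)² = 2.036e-06 m²
R₁ = ρL/A = (1.75×10^-8)(31.5)/(2.036e-06) = 0.2708 Ω
Segment 2: A = π(1.29/2 mm)² = π(6.4500e-04 m)² = 1.307e-06 m²
R₂ = (1.75×10^-8)(12.6)/(1.307e-06) = 0.1687 Ω
R = R₁ + R₂ = 0.439 Ω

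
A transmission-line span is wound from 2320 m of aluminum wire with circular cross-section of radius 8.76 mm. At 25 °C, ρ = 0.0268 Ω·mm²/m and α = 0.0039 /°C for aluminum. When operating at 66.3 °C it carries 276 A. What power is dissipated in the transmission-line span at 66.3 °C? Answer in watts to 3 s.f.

ρ = 0.0268 Ω·mm²/m = 2.68×10^-8 Ω·m
A = πr² = π(8.7600e-03 m)² = 2.411e-04 m²
R₍25₎ = ρL/A = (2.68×10^-8)(2320)/(2.411e-04) = 0.2579 Ω
R₍66.3₎ = R₍25₎(1 + αΔT) = 0.2579 × (1 + 0.0039×41.3) = 0.2994 Ω
P = I²R = (276)² × 0.2994 = 22800 W

22800 W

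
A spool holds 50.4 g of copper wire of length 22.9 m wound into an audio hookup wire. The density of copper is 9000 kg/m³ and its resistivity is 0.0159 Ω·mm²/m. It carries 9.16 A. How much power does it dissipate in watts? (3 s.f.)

125 W

ρ = 0.0159 Ω·mm²/m = 1.59×10^-8 Ω·m
A = m/(density·L) = 0.0504/(9000×22.9) = 2.4454e-07 m²
R = ρL/A = (1.59×10^-8)(22.9)/(2.4454e-07) = 1.489 Ω
P = I²R = (9.16)² × 1.489 = 125 W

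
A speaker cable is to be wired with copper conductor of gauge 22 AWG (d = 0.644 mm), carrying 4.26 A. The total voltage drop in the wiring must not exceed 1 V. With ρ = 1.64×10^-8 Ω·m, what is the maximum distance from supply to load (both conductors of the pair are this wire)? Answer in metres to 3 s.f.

2.33 m

A = π(0.644/2 mm)² = π(3.2200e-04 m)² = 3.257e-07 m²
L_max = V_max·A/(2·ρI) = (1)(3.257e-07)/(2×1.64×10^-8×4.26) = 2.33 m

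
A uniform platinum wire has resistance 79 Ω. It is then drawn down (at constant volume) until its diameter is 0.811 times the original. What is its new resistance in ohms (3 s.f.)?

183 Ω

Volume constant ⇒ L' = L/r² with r = 0.811. R' = ρL'/A' = ρ(L/r²)/(πr²d₀²/4) = R/r⁴.
R' = 2.312 × 79 = 183 Ω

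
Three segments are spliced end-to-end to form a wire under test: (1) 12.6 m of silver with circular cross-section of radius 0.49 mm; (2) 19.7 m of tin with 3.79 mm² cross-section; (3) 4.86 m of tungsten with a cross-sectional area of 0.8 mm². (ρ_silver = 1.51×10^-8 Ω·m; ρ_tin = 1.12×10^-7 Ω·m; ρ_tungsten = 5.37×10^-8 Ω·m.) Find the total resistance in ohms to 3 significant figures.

Seg 1: A = πr² = π(4.9000e-04 m)² = 7.543e-07 m²
R_1 = (1.51×10^-8)(12.6)/(7.543e-07) = 0.2522 Ω
Seg 2: A = 3.79 mm² = 3.790e-06 m²
R_2 = (1.12×10^-7)(19.7)/(3.790e-06) = 0.5822 Ω
Seg 3: A = 0.8 mm² = 8.000e-07 m²
R_3 = (5.37×10^-8)(4.86)/(8.000e-07) = 0.3262 Ω
R_total = R_1 + R_2 + R_3 = 1.16 Ω

1.16 Ω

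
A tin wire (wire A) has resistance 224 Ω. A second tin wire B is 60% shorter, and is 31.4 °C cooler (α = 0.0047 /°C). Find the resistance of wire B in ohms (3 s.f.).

R ∝ ρL/d² with ρ ∝ (1+αΔT), so R_B/R_A = (1 − 60/100) × (1 − 0.0047×31.4)
= 0.4 × 0.8524 = 0.341
R_B = 0.341 × 224 = 76.4 Ω

76.4 Ω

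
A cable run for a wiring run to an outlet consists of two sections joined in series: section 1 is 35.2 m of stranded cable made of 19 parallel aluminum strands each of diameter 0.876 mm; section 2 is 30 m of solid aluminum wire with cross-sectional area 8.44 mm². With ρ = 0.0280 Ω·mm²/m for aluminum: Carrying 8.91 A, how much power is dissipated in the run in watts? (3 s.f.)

ρ = 0.0280 Ω·mm²/m = 2.80×10^-8 Ω·m
Section 1: A_strand = π(4.3800e-04)² = 6.027e-07 m²; R₁ = ρL/(N·A_s) = (2.80×10^-8)(35.2)/(19×6.027e-07) = 0.08607 Ω
Section 2: A = 8.44 mm² = 8.440e-06 m²
R₂ = (2.80×10^-8)(30)/(8.440e-06) = 0.09953 Ω
R = R₁ + R₂ = 0.1856 Ω
P = I²R = (8.91)² × 0.1856 = 14.7 W

14.7 W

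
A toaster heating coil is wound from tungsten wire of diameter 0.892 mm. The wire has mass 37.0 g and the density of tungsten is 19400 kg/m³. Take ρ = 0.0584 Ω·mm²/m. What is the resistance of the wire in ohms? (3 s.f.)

0.285 Ω

ρ = 0.0584 Ω·mm²/m = 5.84×10^-8 Ω·m
A = π(d/2)² = π(4.4600e-04 m)² = 6.2491e-07 m²
L = m/(density·A) = 0.037/(19400×6.2491e-07) = 3.052 m
R = ρL/A = (5.84×10^-8)(3.052)/(6.2491e-07) = 0.285 Ω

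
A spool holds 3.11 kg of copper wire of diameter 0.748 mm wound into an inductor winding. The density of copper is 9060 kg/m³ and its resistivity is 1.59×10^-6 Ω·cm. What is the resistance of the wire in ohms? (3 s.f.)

28.3 Ω

ρ = 1.59×10^-6 Ω·cm = 1.59×10^-8 Ω·m
A = π(d/2)² = π(3.7400e-04 m)² = 4.3943e-07 m²
L = m/(density·A) = 3.11/(9060×4.3943e-07) = 781.2 m
R = ρL/A = (1.59×10^-8)(781.2)/(4.3943e-07) = 28.3 Ω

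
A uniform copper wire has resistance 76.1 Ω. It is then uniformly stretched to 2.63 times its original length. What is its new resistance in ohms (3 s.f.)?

526 Ω

Volume constant ⇒ A' = A/k with k = 2.63. R' = ρ(kL)/(A/k) = k²R.
R' = 6.917 × 76.1 = 526 Ω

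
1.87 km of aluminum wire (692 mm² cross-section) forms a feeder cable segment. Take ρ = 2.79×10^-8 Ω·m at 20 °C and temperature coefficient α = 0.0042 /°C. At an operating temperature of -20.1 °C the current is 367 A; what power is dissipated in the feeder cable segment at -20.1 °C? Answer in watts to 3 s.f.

8440 W

A = 692 mm² = 6.920e-04 m²
R₍20₎ = ρL/A = (2.79×10^-8)(1870)/(6.920e-04) = 0.07539 Ω
R₍-20.1₎ = R₍20₎(1 + αΔT) = 0.07539 × (1 + 0.0042×-40.1) = 0.0627 Ω
P = I²R = (367)² × 0.0627 = 8440 W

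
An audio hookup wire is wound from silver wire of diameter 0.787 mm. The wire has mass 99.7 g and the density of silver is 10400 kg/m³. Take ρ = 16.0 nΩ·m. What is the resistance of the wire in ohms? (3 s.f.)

ρ = 16.0 nΩ·m = 1.60×10^-8 Ω·m
A = π(d/2)² = π(3.9350e-04 m)² = 4.8645e-07 m²
L = m/(density·A) = 0.0997/(10400×4.8645e-07) = 19.71 m
R = ρL/A = (1.60×10^-8)(19.71)/(4.8645e-07) = 0.648 Ω

0.648 Ω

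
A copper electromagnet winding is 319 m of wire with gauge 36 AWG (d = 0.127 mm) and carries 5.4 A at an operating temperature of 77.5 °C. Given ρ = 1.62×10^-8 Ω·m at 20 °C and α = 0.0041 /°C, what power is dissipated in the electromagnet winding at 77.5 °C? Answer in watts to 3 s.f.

A = π(0.127/2 mm)² = π(6.3500e-05 m)² = 1.267e-08 m²
R₍20₎ = ρL/A = (1.62×10^-8)(319)/(1.267e-08) = 408 Ω
R₍77.5₎ = R₍20₎(1 + αΔT) = 408 × (1 + 0.0041×57.5) = 504.1 Ω
P = I²R = (5.4)² × 504.1 = 14700 W

14700 W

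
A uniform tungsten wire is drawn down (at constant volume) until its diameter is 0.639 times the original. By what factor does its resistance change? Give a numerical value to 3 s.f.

Volume constant ⇒ L' = L/r² with r = 0.639. R' = ρL'/A' = ρ(L/r²)/(πr²d₀²/4) = R/r⁴.
Factor = 6.00

6.00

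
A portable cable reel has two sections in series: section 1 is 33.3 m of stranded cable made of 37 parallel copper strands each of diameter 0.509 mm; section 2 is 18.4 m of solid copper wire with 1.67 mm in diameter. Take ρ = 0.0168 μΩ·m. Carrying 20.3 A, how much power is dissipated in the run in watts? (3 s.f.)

ρ = 0.0168 μΩ·m = 1.68×10^-8 Ω·m
Section 1: A_strand = π(2.5450e-04)² = 2.035e-07 m²; R₁ = ρL/(N·A_s) = (1.68×10^-8)(33.3)/(37×2.035e-07) = 0.07431 Ω
Section 2: A = π(d/2)² = π(8.3500e-04 m)² = 2.190e-06 m²
R₂ = (1.68×10^-8)(18.4)/(2.190e-06) = 0.1411 Ω
R = R₁ + R₂ = 0.2154 Ω
P = I²R = (20.3)² × 0.2154 = 88.8 W

88.8 W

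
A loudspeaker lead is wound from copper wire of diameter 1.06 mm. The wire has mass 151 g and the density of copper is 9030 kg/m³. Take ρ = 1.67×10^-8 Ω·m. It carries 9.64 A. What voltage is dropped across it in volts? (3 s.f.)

3.46 V

A = π(d/2)² = π(5.3000e-04 m)² = 8.8247e-07 m²
L = m/(density·A) = 0.151/(9030×8.8247e-07) = 18.95 m
R = ρL/A = (1.67×10^-8)(18.95)/(8.8247e-07) = 0.3586 Ω
V = IR = 9.64 × 0.3586 = 3.46 V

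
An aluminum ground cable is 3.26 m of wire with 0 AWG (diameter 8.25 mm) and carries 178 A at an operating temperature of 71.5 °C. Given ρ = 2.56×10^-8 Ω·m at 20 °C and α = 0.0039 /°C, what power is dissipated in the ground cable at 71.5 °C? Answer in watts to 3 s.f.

59.4 W

A = π(8.25/2 mm)² = π(4.1250e-03 m)² = 5.346e-05 m²
R₍20₎ = ρL/A = (2.56×10^-8)(3.26)/(5.346e-05) = 0.001561 Ω
R₍71.5₎ = R₍20₎(1 + αΔT) = 0.001561 × (1 + 0.0039×51.5) = 0.001875 Ω
P = I²R = (178)² × 0.001875 = 59.4 W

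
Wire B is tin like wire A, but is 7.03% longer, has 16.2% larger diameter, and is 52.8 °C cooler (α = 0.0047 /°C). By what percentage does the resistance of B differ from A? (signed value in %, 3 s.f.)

-40.4%

R ∝ ρL/d² with ρ ∝ (1+αΔT), so R_B/R_A = (1 + 7.03/100) × (1 + 16.2/100)⁻² × (1 − 0.0047×52.8)
= 1.07 × 0.7406 × 0.7518 = 0.596
(R_B − R_A)/R_A = 0.596 − 1 = -40.4%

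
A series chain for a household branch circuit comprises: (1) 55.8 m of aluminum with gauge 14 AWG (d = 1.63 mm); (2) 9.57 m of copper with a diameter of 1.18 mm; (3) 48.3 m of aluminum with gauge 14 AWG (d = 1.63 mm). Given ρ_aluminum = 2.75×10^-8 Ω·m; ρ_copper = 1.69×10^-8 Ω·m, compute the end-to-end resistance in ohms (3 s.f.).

Seg 1: A = π(1.63/2 mm)² = π(8.1500e-04 m)² = 2.087e-06 m²
R_1 = (2.75×10^-8)(55.8)/(2.087e-06) = 0.7354 Ω
Seg 2: A = π(d/2)² = π(5.9000e-04 m)² = 1.094e-06 m²
R_2 = (1.69×10^-8)(9.57)/(1.094e-06) = 0.1479 Ω
Seg 3: A = π(1.63/2 mm)² = π(8.1500e-04 m)² = 2.087e-06 m²
R_3 = (2.75×10^-8)(48.3)/(2.087e-06) = 0.6365 Ω
R_total = R_1 + R_2 + R_3 = 1.52 Ω

1.52 Ω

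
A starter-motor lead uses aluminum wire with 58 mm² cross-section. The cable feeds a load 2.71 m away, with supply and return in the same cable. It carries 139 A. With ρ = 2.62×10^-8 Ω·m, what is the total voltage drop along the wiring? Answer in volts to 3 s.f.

A = 58 mm² = 5.800e-05 m²
Total conductor length (both ways) L = 2 × 2.71 = 5.42 m
R = ρL/A = (2.62×10^-8)(5.42)/(5.800e-05) = 0.002448 Ω
V = IR = 139 × 0.002448 = 0.340 V

0.340 V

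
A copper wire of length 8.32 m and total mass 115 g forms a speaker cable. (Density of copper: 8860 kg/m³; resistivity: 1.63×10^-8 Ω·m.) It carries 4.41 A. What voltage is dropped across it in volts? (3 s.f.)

0.383 V

A = m/(density·L) = 0.115/(8860×8.32) = 1.5601e-06 m²
R = ρL/A = (1.63×10^-8)(8.32)/(1.5601e-06) = 0.08693 Ω
V = IR = 4.41 × 0.08693 = 0.383 V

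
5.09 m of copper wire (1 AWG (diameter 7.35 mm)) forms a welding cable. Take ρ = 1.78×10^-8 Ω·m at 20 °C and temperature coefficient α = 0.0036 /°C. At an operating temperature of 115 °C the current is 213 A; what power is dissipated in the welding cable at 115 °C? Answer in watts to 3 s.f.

130 W

A = π(7.35/2 mm)² = π(3.6750e-03 m)² = 4.243e-05 m²
R₍20₎ = ρL/A = (1.78×10^-8)(5.09)/(4.243e-05) = 0.002135 Ω
R₍115₎ = R₍20₎(1 + αΔT) = 0.002135 × (1 + 0.0036×95) = 0.002866 Ω
P = I²R = (213)² × 0.002866 = 130 W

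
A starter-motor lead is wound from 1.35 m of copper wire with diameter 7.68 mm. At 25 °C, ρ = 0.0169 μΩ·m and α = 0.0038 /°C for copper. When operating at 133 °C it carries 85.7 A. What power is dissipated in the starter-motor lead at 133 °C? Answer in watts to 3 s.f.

5.10 W

ρ = 0.0169 μΩ·m = 1.69×10^-8 Ω·m
A = π(d/2)² = π(3.8400e-03 m)² = 4.632e-05 m²
R₍25₎ = ρL/A = (1.69×10^-8)(1.35)/(4.632e-05) = 4.925×10^-4 Ω
R₍133₎ = R₍25₎(1 + αΔT) = 4.925×10^-4 × (1 + 0.0038×108) = 6.946×10^-4 Ω
P = I²R = (85.7)² × 6.946×10^-4 = 5.10 W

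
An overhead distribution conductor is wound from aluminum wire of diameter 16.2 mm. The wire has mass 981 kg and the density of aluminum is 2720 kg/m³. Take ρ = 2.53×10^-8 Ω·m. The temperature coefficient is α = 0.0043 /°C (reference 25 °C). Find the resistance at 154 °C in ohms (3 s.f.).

A = π(d/2)² = π(8.1000e-03 m)² = 2.0612e-04 m²
L = m/(density·A) = 981/(2720×2.0612e-04) = 1750 m
R = ρL/A = (2.53×10^-8)(1750)/(2.0612e-04) = 0.2148 Ω
R(154 °C) = 0.2148 × (1 + 0.0043×129) = 0.334 Ω

0.334 Ω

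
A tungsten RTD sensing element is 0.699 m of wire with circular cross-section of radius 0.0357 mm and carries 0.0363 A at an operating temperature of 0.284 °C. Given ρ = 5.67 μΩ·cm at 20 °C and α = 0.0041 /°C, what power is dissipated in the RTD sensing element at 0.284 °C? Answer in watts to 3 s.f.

0.0120 W

ρ = 5.67 μΩ·cm = 5.67×10^-8 Ω·m
A = πr² = π(3.5700e-05 m)² = 4.004e-09 m²
R₍20₎ = ρL/A = (5.67×10^-8)(0.699)/(4.004e-09) = 9.899 Ω
R₍0.284₎ = R₍20₎(1 + αΔT) = 9.899 × (1 + 0.0041×-19.7) = 9.098 Ω
P = I²R = (0.0363)² × 9.098 = 0.0120 W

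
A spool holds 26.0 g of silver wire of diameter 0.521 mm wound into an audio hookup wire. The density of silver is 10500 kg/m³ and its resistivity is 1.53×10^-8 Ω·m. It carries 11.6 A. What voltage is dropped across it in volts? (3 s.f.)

9.67 V

A = π(d/2)² = π(2.6050e-04 m)² = 2.1319e-07 m²
L = m/(density·A) = 0.026/(10500×2.1319e-07) = 11.61 m
R = ρL/A = (1.53×10^-8)(11.61)/(2.1319e-07) = 0.8336 Ω
V = IR = 11.6 × 0.8336 = 9.67 V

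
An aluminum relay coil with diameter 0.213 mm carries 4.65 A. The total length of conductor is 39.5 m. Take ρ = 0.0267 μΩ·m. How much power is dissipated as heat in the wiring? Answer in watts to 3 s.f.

ρ = 0.0267 μΩ·m = 2.67×10^-8 Ω·m
A = π(d/2)² = π(1.0650e-04 m)² = 3.563e-08 m²
R = ρL/A = (2.67×10^-8)(39.5)/(3.563e-08) = 29.6 Ω
P = I²R = (4.65)² × 29.6 = 640 W

640 W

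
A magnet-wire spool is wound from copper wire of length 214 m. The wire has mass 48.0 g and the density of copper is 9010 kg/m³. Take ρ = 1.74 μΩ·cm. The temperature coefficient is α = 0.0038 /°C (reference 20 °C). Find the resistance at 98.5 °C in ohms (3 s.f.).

194 Ω

ρ = 1.74 μΩ·cm = 1.74×10^-8 Ω·m
A = m/(density·L) = 0.048/(9010×214) = 2.4894e-08 m²
R = ρL/A = (1.74×10^-8)(214)/(2.4894e-08) = 149.6 Ω
R(98.5 °C) = 149.6 × (1 + 0.0038×78.5) = 194 Ω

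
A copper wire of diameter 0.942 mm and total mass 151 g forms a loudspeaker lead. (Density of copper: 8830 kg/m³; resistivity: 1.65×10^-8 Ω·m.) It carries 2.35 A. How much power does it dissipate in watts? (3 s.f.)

3.21 W

A = π(d/2)² = π(4.7100e-04 m)² = 6.9693e-07 m²
L = m/(density·A) = 0.151/(8830×6.9693e-07) = 24.54 m
R = ρL/A = (1.65×10^-8)(24.54)/(6.9693e-07) = 0.5809 Ω
P = I²R = (2.35)² × 0.5809 = 3.21 W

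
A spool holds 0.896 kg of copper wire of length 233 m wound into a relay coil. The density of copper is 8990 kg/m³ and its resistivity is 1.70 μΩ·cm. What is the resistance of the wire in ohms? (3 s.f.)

ρ = 1.70 μΩ·cm = 1.70×10^-8 Ω·m
A = m/(density·L) = 0.896/(8990×233) = 4.2775e-07 m²
R = ρL/A = (1.70×10^-8)(233)/(4.2775e-07) = 9.26 Ω

9.26 Ω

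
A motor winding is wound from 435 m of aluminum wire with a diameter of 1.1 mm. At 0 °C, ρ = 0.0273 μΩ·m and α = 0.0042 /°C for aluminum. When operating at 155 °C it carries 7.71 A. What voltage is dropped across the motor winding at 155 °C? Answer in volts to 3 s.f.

159 V

ρ = 0.0273 μΩ·m = 2.73×10^-8 Ω·m
A = π(d/2)² = π(5.5000e-04 m)² = 9.503e-07 m²
R₍0₎ = ρL/A = (2.73×10^-8)(435)/(9.503e-07) = 12.5 Ω
R₍155₎ = R₍0₎(1 + αΔT) = 12.5 × (1 + 0.0042×155) = 20.63 Ω
V = IR = 7.71 × 20.63 = 159 V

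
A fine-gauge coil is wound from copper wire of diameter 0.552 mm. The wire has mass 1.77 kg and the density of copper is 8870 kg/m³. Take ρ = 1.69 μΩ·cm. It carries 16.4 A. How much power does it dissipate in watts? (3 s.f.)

15800 W

ρ = 1.69 μΩ·cm = 1.69×10^-8 Ω·m
A = π(d/2)² = π(2.7600e-04 m)² = 2.3931e-07 m²
L = m/(density·A) = 1.77/(8870×2.3931e-07) = 833.8 m
R = ρL/A = (1.69×10^-8)(833.8)/(2.3931e-07) = 58.88 Ω
P = I²R = (16.4)² × 58.88 = 15800 W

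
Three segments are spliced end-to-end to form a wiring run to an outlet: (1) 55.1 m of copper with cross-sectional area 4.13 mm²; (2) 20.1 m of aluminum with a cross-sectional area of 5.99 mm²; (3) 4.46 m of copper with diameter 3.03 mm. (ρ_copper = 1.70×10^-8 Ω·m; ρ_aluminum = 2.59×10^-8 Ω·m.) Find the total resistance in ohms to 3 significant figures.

Seg 1: A = 4.13 mm² = 4.130e-06 m²
R_1 = (1.70×10^-8)(55.1)/(4.130e-06) = 0.2268 Ω
Seg 2: A = 5.99 mm² = 5.990e-06 m²
R_2 = (2.59×10^-8)(20.1)/(5.990e-06) = 0.08691 Ω
Seg 3: A = π(d/2)² = π(1.5150e-03 m)² = 7.211e-06 m²
R_3 = (1.70×10^-8)(4.46)/(7.211e-06) = 0.01051 Ω
R_total = R_1 + R_2 + R_3 = 0.324 Ω

0.324 Ω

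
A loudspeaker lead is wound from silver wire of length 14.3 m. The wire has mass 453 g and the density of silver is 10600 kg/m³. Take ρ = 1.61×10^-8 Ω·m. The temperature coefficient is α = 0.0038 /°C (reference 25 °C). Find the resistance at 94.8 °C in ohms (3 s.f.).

A = m/(density·L) = 0.453/(10600×14.3) = 2.9885e-06 m²
R = ρL/A = (1.61×10^-8)(14.3)/(2.9885e-06) = 0.07704 Ω
R(94.8 °C) = 0.07704 × (1 + 0.0038×69.8) = 0.0975 Ω

0.0975 Ω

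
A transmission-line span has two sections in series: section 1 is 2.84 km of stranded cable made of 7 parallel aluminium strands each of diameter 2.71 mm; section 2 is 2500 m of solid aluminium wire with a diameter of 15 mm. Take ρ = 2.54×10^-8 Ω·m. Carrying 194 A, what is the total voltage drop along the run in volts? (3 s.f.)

Section 1: A_strand = π(1.3550e-03)² = 5.768e-06 m²; R₁ = ρL/(N·A_s) = (2.54×10^-8)(2840)/(7×5.768e-06) = 1.787 Ω
Section 2: A = π(d/2)² = π(7.5000e-03 m)² = 1.767e-04 m²
R₂ = (2.54×10^-8)(2500)/(1.767e-04) = 0.3593 Ω
R = R₁ + R₂ = 2.146 Ω
V = IR = 194 × 2.146 = 416 V

416 V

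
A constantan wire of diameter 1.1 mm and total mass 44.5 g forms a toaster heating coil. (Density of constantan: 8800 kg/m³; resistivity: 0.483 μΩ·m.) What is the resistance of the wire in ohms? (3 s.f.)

2.70 Ω

ρ = 0.483 μΩ·m = 4.83×10^-7 Ω·m
A = π(d/2)² = π(5.5000e-04 m)² = 9.5033e-07 m²
L = m/(density·A) = 0.0445/(8800×9.5033e-07) = 5.321 m
R = ρL/A = (4.83×10^-7)(5.321)/(9.5033e-07) = 2.70 Ω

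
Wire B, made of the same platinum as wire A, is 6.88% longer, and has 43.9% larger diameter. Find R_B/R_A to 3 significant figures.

R ∝ L/d², so R_B/R_A = (1 + 6.88/100) × (1 + 43.9/100)⁻²
= 1.069 × 0.4829 = 0.516

0.516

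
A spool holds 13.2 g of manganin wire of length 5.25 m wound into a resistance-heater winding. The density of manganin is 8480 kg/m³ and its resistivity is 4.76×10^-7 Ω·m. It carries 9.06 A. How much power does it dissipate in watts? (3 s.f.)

692 W

A = m/(density·L) = 0.0132/(8480×5.25) = 2.9650e-07 m²
R = ρL/A = (4.76×10^-7)(5.25)/(2.9650e-07) = 8.428 Ω
P = I²R = (9.06)² × 8.428 = 692 W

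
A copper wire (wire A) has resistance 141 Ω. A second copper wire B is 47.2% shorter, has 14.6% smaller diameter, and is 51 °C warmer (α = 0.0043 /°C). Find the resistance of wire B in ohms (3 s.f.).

124 Ω

R ∝ ρL/d² with ρ ∝ (1+αΔT), so R_B/R_A = (1 − 47.2/100) × (1 − 14.6/100)⁻² × (1 + 0.0043×51)
= 0.528 × 1.371 × 1.219 = 0.8827
R_B = 0.8827 × 141 = 124 Ω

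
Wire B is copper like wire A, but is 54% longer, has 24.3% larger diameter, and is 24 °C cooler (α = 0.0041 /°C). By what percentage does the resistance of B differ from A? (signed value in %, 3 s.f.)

-10.1%

R ∝ ρL/d² with ρ ∝ (1+αΔT), so R_B/R_A = (1 + 54/100) × (1 + 24.3/100)⁻² × (1 − 0.0041×24)
= 1.54 × 0.6472 × 0.9016 = 0.8986
(R_B − R_A)/R_A = 0.8986 − 1 = -10.1%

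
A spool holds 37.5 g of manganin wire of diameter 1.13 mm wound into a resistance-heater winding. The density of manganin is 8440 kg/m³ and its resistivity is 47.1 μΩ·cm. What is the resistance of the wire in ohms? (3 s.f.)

2.08 Ω

ρ = 47.1 μΩ·cm = 4.71×10^-7 Ω·m
A = π(d/2)² = π(5.6500e-04 m)² = 1.0029e-06 m²
L = m/(density·A) = 0.0375/(8440×1.0029e-06) = 4.43 m
R = ρL/A = (4.71×10^-7)(4.43)/(1.0029e-06) = 2.08 Ω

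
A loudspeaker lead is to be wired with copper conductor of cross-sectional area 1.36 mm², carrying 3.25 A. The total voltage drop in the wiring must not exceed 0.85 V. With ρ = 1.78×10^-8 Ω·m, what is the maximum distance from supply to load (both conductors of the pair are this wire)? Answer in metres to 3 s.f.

9.99 m

A = 1.36 mm² = 1.360e-06 m²
L_max = V_max·A/(2·ρI) = (0.85)(1.360e-06)/(2×1.78×10^-8×3.25) = 9.99 m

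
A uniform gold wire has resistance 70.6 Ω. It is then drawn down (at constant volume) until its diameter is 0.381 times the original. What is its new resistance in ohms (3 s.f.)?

Volume constant ⇒ L' = L/r² with r = 0.381. R' = ρL'/A' = ρ(L/r²)/(πr²d₀²/4) = R/r⁴.
R' = 47.46 × 70.6 = 3350 Ω

3350 Ω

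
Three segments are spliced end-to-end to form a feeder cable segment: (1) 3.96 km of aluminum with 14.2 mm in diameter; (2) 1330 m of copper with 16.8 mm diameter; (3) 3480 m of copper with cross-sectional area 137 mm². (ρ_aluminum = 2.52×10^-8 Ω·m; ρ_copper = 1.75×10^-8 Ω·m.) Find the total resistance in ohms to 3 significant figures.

1.18 Ω

Seg 1: A = π(d/2)² = π(7.1000e-03 m)² = 1.584e-04 m²
R_1 = (2.52×10^-8)(3960)/(1.584e-04) = 0.6301 Ω
Seg 2: A = π(d/2)² = π(8.4000e-03 m)² = 2.217e-04 m²
R_2 = (1.75×10^-8)(1330)/(2.217e-04) = 0.105 Ω
Seg 3: A = 137 mm² = 1.370e-04 m²
R_3 = (1.75×10^-8)(3480)/(1.370e-04) = 0.4445 Ω
R_total = R_1 + R_2 + R_3 = 1.18 Ω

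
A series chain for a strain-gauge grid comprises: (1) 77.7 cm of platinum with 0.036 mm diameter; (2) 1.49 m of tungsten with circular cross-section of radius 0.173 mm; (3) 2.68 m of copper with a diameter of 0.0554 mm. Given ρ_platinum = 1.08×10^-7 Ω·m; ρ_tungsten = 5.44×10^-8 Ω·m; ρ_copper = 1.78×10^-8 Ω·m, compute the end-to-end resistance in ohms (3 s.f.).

Seg 1: A = π(d/2)² = π(1.8000e-05 m)² = 1.018e-09 m²
R_1 = (1.08×10^-7)(0.777)/(1.018e-09) = 82.44 Ω
Seg 2: A = πr² = π(1.7300e-04 m)² = 9.402e-08 m²
R_2 = (5.44×10^-8)(1.49)/(9.402e-08) = 0.8621 Ω
Seg 3: A = π(d/2)² = π(2.7700e-05 m)² = 2.411e-09 m²
R_3 = (1.78×10^-8)(2.68)/(2.411e-09) = 19.79 Ω
R_total = R_1 + R_2 + R_3 = 103 Ω

103 Ω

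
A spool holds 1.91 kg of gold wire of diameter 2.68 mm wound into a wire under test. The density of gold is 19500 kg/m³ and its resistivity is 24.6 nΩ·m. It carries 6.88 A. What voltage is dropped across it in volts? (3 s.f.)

ρ = 24.6 nΩ·m = 2.46×10^-8 Ω·m
A = π(d/2)² = π(1.3400e-03 m)² = 5.6410e-06 m²
L = m/(density·A) = 1.91/(19500×5.6410e-06) = 17.36 m
R = ρL/A = (2.46×10^-8)(17.36)/(5.6410e-06) = 0.07572 Ω
V = IR = 6.88 × 0.07572 = 0.521 V

0.521 V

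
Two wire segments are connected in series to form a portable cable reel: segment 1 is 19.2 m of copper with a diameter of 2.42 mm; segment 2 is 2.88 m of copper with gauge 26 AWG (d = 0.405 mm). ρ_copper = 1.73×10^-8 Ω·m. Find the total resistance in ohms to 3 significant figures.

Segment 1: A = π(d/2)² = π(1.2100e-03 m)² = 4.600e-06 m²
R₁ = ρL/A = (1.73×10^-8)(19.2)/(4.600e-06) = 0.07221 Ω
Segment 2: A = π(0.405/2 mm)² = π(2.0250e-04 m)² = 1.288e-07 m²
R₂ = (1.73×10^-8)(2.88)/(1.288e-07) = 0.3868 Ω
R = R₁ + R₂ = 0.459 Ω

0.459 Ω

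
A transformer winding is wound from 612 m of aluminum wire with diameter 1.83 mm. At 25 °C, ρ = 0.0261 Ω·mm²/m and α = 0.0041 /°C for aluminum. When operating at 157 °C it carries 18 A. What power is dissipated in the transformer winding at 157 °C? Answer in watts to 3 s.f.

3030 W

ρ = 0.0261 Ω·mm²/m = 2.61×10^-8 Ω·m
A = π(d/2)² = π(9.1500e-04 m)² = 2.630e-06 m²
R₍25₎ = ρL/A = (2.61×10^-8)(612)/(2.630e-06) = 6.073 Ω
R₍157₎ = R₍25₎(1 + αΔT) = 6.073 × (1 + 0.0041×132) = 9.36 Ω
P = I²R = (18)² × 9.36 = 3030 W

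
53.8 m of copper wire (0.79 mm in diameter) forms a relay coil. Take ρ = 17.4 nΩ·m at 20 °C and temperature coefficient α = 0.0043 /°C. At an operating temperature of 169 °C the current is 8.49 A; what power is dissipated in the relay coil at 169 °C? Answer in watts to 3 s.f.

226 W

ρ = 17.4 nΩ·m = 1.74×10^-8 Ω·m
A = π(d/2)² = π(3.9500e-04 m)² = 4.902e-07 m²
R₍20₎ = ρL/A = (1.74×10^-8)(53.8)/(4.902e-07) = 1.91 Ω
R₍169₎ = R₍20₎(1 + αΔT) = 1.91 × (1 + 0.0043×149) = 3.133 Ω
P = I²R = (8.49)² × 3.133 = 226 W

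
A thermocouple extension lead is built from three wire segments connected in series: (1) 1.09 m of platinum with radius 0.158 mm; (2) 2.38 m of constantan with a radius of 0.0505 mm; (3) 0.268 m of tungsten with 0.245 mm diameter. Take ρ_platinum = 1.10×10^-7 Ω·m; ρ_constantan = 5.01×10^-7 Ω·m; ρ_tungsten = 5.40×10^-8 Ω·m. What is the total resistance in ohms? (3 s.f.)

151 Ω

Seg 1: A = πr² = π(1.5800e-04 m)² = 7.843e-08 m²
R_1 = (1.10×10^-7)(1.09)/(7.843e-08) = 1.529 Ω
Seg 2: A = πr² = π(5.0500e-05 m)² = 8.012e-09 m²
R_2 = (5.01×10^-7)(2.38)/(8.012e-09) = 148.8 Ω
Seg 3: A = π(d/2)² = π(1.2250e-04 m)² = 4.714e-08 m²
R_3 = (5.40×10^-8)(0.268)/(4.714e-08) = 0.307 Ω
R_total = R_1 + R_2 + R_3 = 151 Ω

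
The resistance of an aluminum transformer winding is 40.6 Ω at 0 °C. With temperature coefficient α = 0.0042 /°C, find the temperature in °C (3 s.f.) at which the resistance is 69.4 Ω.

R = R₀(1 + α(T − T₀)) ⇒ T = T₀ + (R/R₀ − 1)/α
T = 0 + (69.4/40.6 − 1)/0.0042 = 0 + (0.7094)/0.0042 = 169 °C

169 °C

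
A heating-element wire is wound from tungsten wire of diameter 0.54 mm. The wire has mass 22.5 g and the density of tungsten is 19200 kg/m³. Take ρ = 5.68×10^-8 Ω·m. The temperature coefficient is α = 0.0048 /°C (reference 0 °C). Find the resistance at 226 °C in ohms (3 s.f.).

2.65 Ω

A = π(d/2)² = π(2.7000e-04 m)² = 2.2902e-07 m²
L = m/(density·A) = 0.0225/(19200×2.2902e-07) = 5.117 m
R = ρL/A = (5.68×10^-8)(5.117)/(2.2902e-07) = 1.269 Ω
R(226 °C) = 1.269 × (1 + 0.0048×226) = 2.65 Ω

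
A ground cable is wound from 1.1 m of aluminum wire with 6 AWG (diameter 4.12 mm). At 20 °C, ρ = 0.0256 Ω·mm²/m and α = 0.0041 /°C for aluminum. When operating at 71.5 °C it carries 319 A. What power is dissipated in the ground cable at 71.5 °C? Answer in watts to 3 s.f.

ρ = 0.0256 Ω·mm²/m = 2.56×10^-8 Ω·m
A = π(4.12/2 mm)² = π(2.0600e-03 m)² = 1.333e-05 m²
R₍20₎ = ρL/A = (2.56×10^-8)(1.1)/(1.333e-05) = 0.002112 Ω
R₍71.5₎ = R₍20₎(1 + αΔT) = 0.002112 × (1 + 0.0041×51.5) = 0.002558 Ω
P = I²R = (319)² × 0.002558 = 260 W

260 W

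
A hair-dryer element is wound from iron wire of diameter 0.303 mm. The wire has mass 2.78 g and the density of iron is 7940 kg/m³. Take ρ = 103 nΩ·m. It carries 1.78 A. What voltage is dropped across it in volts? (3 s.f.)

ρ = 103 nΩ·m = 1.03×10^-7 Ω·m
A = π(d/2)² = π(1.5150e-04 m)² = 7.2107e-08 m²
L = m/(density·A) = 0.00278/(7940×7.2107e-08) = 4.856 m
R = ρL/A = (1.03×10^-7)(4.856)/(7.2107e-08) = 6.936 Ω
V = IR = 1.78 × 6.936 = 12.3 V

12.3 V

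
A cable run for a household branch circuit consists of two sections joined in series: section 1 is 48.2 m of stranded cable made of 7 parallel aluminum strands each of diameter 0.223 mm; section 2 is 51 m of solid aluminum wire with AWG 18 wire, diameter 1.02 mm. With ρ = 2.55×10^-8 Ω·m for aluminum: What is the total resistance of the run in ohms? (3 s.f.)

Section 1: A_strand = π(1.1150e-04)² = 3.906e-08 m²; R₁ = ρL/(N·A_s) = (2.55×10^-8)(48.2)/(7×3.906e-08) = 4.496 Ω
Section 2: A = π(1.02/2 mm)² = π(5.1000e-04 m)² = 8.171e-07 m²
R₂ = (2.55×10^-8)(51)/(8.171e-07) = 1.592 Ω
R = R₁ + R₂ = 6.09 Ω

6.09 Ω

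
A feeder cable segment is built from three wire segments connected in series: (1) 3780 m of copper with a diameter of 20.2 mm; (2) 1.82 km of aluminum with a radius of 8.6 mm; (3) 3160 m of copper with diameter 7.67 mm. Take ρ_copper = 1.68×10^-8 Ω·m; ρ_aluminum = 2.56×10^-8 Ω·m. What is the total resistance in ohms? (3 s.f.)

Seg 1: A = π(d/2)² = π(1.0100e-02 m)² = 3.205e-04 m²
R_1 = (1.68×10^-8)(3780)/(3.205e-04) = 0.1982 Ω
Seg 2: A = πr² = π(8.6000e-03 m)² = 2.324e-04 m²
R_2 = (2.56×10^-8)(1820)/(2.324e-04) = 0.2005 Ω
Seg 3: A = π(d/2)² = π(3.8350e-03 m)² = 4.620e-05 m²
R_3 = (1.68×10^-8)(3160)/(4.620e-05) = 1.149 Ω
R_total = R_1 + R_2 + R_3 = 1.55 Ω

1.55 Ω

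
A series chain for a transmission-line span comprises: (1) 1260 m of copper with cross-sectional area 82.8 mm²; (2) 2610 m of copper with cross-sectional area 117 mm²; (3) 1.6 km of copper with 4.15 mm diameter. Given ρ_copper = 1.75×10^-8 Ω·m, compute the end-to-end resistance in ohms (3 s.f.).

Seg 1: A = 82.8 mm² = 8.280e-05 m²
R_1 = (1.75×10^-8)(1260)/(8.280e-05) = 0.2663 Ω
Seg 2: A = 117 mm² = 1.170e-04 m²
R_2 = (1.75×10^-8)(2610)/(1.170e-04) = 0.3904 Ω
Seg 3: A = π(d/2)² = π(2.0750e-03 m)² = 1.353e-05 m²
R_3 = (1.75×10^-8)(1600)/(1.353e-05) = 2.07 Ω
R_total = R_1 + R_2 + R_3 = 2.73 Ω

2.73 Ω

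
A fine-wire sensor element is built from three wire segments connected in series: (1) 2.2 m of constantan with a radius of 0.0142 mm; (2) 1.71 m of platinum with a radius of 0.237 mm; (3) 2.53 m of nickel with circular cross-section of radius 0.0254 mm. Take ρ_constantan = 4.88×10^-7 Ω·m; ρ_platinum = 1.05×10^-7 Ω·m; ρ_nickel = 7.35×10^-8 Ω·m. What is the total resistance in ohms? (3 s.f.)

1790 Ω

Seg 1: A = πr² = π(1.4200e-05 m)² = 6.335e-10 m²
R_1 = (4.88×10^-7)(2.2)/(6.335e-10) = 1695 Ω
Seg 2: A = πr² = π(2.3700e-04 m)² = 1.765e-07 m²
R_2 = (1.05×10^-7)(1.71)/(1.765e-07) = 1.018 Ω
Seg 3: A = πr² = π(2.5400e-05 m)² = 2.027e-09 m²
R_3 = (7.35×10^-8)(2.53)/(2.027e-09) = 91.75 Ω
R_total = R_1 + R_2 + R_3 = 1790 Ω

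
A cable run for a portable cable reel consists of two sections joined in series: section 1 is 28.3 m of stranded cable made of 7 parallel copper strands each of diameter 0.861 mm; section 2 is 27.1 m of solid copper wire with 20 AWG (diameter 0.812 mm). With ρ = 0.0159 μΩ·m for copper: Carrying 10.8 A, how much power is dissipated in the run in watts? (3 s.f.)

110 W

ρ = 0.0159 μΩ·m = 1.59×10^-8 Ω·m
Section 1: A_strand = π(4.3050e-04)² = 5.822e-07 m²; R₁ = ρL/(N·A_s) = (1.59×10^-8)(28.3)/(7×5.822e-07) = 0.1104 Ω
Section 2: A = π(0.812/2 mm)² = π(4.0600e-04 m)² = 5.178e-07 m²
R₂ = (1.59×10^-8)(27.1)/(5.178e-07) = 0.8321 Ω
R = R₁ + R₂ = 0.9425 Ω
P = I²R = (10.8)² × 0.9425 = 110 W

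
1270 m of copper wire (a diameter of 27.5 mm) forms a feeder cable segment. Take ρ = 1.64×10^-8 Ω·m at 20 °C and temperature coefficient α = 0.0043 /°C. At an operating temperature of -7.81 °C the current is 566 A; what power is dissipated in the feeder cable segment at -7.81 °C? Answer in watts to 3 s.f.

A = π(d/2)² = π(1.3750e-02 m)² = 5.940e-04 m²
R₍20₎ = ρL/A = (1.64×10^-8)(1270)/(5.940e-04) = 0.03507 Ω
R₍-7.81₎ = R₍20₎(1 + αΔT) = 0.03507 × (1 + 0.0043×-27.8) = 0.03087 Ω
P = I²R = (566)² × 0.03087 = 9890 W

9890 W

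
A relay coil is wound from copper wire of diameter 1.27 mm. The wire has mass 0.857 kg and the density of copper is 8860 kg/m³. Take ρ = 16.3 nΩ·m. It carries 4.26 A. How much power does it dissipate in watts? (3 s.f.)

17.8 W

ρ = 16.3 nΩ·m = 1.63×10^-8 Ω·m
A = π(d/2)² = π(6.3500e-04 m)² = 1.2668e-06 m²
L = m/(density·A) = 0.857/(8860×1.2668e-06) = 76.36 m
R = ρL/A = (1.63×10^-8)(76.36)/(1.2668e-06) = 0.9825 Ω
P = I²R = (4.26)² × 0.9825 = 17.8 W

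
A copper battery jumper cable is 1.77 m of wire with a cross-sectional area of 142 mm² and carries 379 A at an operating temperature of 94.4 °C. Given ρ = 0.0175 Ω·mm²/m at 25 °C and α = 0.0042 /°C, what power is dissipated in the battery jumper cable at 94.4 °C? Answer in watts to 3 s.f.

ρ = 0.0175 Ω·mm²/m = 1.75×10^-8 Ω·m
A = 142 mm² = 1.420e-04 m²
R₍25₎ = ρL/A = (1.75×10^-8)(1.77)/(1.420e-04) = 2.181×10^-4 Ω
R₍94.4₎ = R₍25₎(1 + αΔT) = 2.181×10^-4 × (1 + 0.0042×69.4) = 2.817×10^-4 Ω
P = I²R = (379)² × 2.817×10^-4 = 40.5 W

40.5 W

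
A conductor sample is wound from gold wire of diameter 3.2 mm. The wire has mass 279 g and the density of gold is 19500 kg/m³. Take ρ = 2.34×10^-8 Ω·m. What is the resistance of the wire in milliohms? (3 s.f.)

A = π(d/2)² = π(1.6000e-03 m)² = 8.0425e-06 m²
L = m/(density·A) = 0.279/(19500×8.0425e-06) = 1.779 m
R = ρL/A = (2.34×10^-8)(1.779)/(8.0425e-06) = 5.18 mΩ

5.18 mΩ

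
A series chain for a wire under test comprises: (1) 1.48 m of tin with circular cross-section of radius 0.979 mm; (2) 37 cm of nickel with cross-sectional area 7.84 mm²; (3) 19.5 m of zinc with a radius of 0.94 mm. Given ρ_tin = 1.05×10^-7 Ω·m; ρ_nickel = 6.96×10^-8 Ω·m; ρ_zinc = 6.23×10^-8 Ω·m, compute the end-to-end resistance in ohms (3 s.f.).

Seg 1: A = πr² = π(9.7900e-04 m)² = 3.011e-06 m²
R_1 = (1.05×10^-7)(1.48)/(3.011e-06) = 0.05161 Ω
Seg 2: A = 7.84 mm² = 7.840e-06 m²
R_2 = (6.96×10^-8)(0.37)/(7.840e-06) = 0.003285 Ω
Seg 3: A = πr² = π(9.4000e-04 m)² = 2.776e-06 m²
R_3 = (6.23×10^-8)(19.5)/(2.776e-06) = 0.4376 Ω
R_total = R_1 + R_2 + R_3 = 0.493 Ω

0.493 Ω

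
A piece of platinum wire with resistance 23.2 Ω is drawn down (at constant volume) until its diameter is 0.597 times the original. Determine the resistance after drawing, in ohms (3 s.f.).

Volume constant ⇒ L' = L/r² with r = 0.597. R' = ρL'/A' = ρ(L/r²)/(πr²d₀²/4) = R/r⁴.
R' = 7.872 × 23.2 = 183 Ω

183 Ω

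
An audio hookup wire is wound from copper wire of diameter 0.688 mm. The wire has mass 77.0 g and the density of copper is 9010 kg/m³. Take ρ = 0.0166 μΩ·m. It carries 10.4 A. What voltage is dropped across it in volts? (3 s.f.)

ρ = 0.0166 μΩ·m = 1.66×10^-8 Ω·m
A = π(d/2)² = π(3.4400e-04 m)² = 3.7176e-07 m²
L = m/(density·A) = 0.077/(9010×3.7176e-07) = 22.99 m
R = ρL/A = (1.66×10^-8)(22.99)/(3.7176e-07) = 1.026 Ω
V = IR = 10.4 × 1.026 = 10.7 V

10.7 V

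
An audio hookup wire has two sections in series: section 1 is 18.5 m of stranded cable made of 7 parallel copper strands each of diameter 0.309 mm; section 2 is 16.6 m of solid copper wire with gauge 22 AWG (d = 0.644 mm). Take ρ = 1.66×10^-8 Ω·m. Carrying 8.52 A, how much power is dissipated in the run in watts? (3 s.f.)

Section 1: A_strand = π(1.5450e-04)² = 7.499e-08 m²; R₁ = ρL/(N·A_s) = (1.66×10^-8)(18.5)/(7×7.499e-08) = 0.585 Ω
Section 2: A = π(0.644/2 mm)² = π(3.2200e-04 m)² = 3.257e-07 m²
R₂ = (1.66×10^-8)(16.6)/(3.257e-07) = 0.846 Ω
R = R₁ + R₂ = 1.431 Ω
P = I²R = (8.52)² × 1.431 = 104 W

104 W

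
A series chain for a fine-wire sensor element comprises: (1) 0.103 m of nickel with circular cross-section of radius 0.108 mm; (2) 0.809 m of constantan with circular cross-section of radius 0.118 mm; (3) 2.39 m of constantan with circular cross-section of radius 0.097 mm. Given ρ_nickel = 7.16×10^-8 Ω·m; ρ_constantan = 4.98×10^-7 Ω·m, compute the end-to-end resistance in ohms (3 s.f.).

49.7 Ω

Seg 1: A = πr² = π(1.0800e-04 m)² = 3.664e-08 m²
R_1 = (7.16×10^-8)(0.103)/(3.664e-08) = 0.2013 Ω
Seg 2: A = πr² = π(1.1800e-04 m)² = 4.374e-08 m²
R_2 = (4.98×10^-7)(0.809)/(4.374e-08) = 9.21 Ω
Seg 3: A = πr² = π(9.7000e-05 m)² = 2.956e-08 m²
R_3 = (4.98×10^-7)(2.39)/(2.956e-08) = 40.27 Ω
R_total = R_1 + R_2 + R_3 = 49.7 Ω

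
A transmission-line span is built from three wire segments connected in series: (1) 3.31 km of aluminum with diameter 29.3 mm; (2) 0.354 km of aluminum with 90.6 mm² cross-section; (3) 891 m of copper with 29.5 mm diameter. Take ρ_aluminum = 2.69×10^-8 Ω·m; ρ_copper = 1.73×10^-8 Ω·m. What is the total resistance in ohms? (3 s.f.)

Seg 1: A = π(d/2)² = π(1.4650e-02 m)² = 6.743e-04 m²
R_1 = (2.69×10^-8)(3310)/(6.743e-04) = 0.1321 Ω
Seg 2: A = 90.6 mm² = 9.060e-05 m²
R_2 = (2.69×10^-8)(354)/(9.060e-05) = 0.1051 Ω
Seg 3: A = π(d/2)² = π(1.4750e-02 m)² = 6.835e-04 m²
R_3 = (1.73×10^-8)(891)/(6.835e-04) = 0.02255 Ω
R_total = R_1 + R_2 + R_3 = 0.260 Ω

0.260 Ω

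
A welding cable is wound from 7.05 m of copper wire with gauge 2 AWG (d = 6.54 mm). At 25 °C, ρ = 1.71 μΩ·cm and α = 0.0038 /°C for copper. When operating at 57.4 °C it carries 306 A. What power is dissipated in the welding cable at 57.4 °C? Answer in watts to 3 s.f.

ρ = 1.71 μΩ·cm = 1.71×10^-8 Ω·m
A = π(6.54/2 mm)² = π(3.2700e-03 m)² = 3.359e-05 m²
R₍25₎ = ρL/A = (1.71×10^-8)(7.05)/(3.359e-05) = 0.003589 Ω
R₍57.4₎ = R₍25₎(1 + αΔT) = 0.003589 × (1 + 0.0038×32.4) = 0.004031 Ω
P = I²R = (306)² × 0.004031 = 377 W

377 W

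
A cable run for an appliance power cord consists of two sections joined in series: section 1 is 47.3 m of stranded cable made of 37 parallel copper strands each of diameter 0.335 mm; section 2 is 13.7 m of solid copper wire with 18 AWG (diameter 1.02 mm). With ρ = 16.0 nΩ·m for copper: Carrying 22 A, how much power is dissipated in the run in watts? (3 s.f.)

242 W

ρ = 16.0 nΩ·m = 1.60×10^-8 Ω·m
Section 1: A_strand = π(1.6750e-04)² = 8.814e-08 m²; R₁ = ρL/(N·A_s) = (1.60×10^-8)(47.3)/(37×8.814e-08) = 0.2321 Ω
Section 2: A = π(1.02/2 mm)² = π(5.1000e-04 m)² = 8.171e-07 m²
R₂ = (1.60×10^-8)(13.7)/(8.171e-07) = 0.2683 Ω
R = R₁ + R₂ = 0.5003 Ω
P = I²R = (22)² × 0.5003 = 242 W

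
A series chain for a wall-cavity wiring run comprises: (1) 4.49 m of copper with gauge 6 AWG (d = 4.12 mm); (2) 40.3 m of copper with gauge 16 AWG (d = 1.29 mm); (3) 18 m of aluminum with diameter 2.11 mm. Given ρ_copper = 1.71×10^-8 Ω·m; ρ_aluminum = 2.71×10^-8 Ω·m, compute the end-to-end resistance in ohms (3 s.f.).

0.673 Ω

Seg 1: A = π(4.12/2 mm)² = π(2.0600e-03 m)² = 1.333e-05 m²
R_1 = (1.71×10^-8)(4.49)/(1.333e-05) = 0.005759 Ω
Seg 2: A = π(1.29/2 mm)² = π(6.4500e-04 m)² = 1.307e-06 m²
R_2 = (1.71×10^-8)(40.3)/(1.307e-06) = 0.5273 Ω
Seg 3: A = π(d/2)² = π(1.0550e-03 m)² = 3.497e-06 m²
R_3 = (2.71×10^-8)(18)/(3.497e-06) = 0.1395 Ω
R_total = R_1 + R_2 + R_3 = 0.673 Ω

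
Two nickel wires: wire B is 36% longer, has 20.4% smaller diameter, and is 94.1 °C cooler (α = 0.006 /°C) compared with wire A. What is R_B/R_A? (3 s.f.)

R ∝ ρL/d² with ρ ∝ (1+αΔT), so R_B/R_A = (1 + 36/100) × (1 − 20.4/100)⁻² × (1 − 0.006×94.1)
= 1.36 × 1.578 × 0.4354 = 0.935

0.935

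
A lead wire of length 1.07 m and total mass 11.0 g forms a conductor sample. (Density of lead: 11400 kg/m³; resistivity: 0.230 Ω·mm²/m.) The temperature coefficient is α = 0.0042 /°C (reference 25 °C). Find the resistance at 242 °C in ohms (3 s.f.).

ρ = 0.230 Ω·mm²/m = 2.30×10^-7 Ω·m
A = m/(density·L) = 0.011/(11400×1.07) = 9.0179e-07 m²
R = ρL/A = (2.30×10^-7)(1.07)/(9.0179e-07) = 0.2729 Ω
R(242 °C) = 0.2729 × (1 + 0.0042×217) = 0.522 Ω

0.522 Ω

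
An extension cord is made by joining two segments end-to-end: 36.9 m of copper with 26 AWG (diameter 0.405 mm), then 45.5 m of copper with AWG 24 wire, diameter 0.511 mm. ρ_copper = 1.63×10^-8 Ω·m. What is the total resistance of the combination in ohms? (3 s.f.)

8.29 Ω

Segment 1: A = π(0.405/2 mm)² = π(2.0250e-04 m)² = 1.288e-07 m²
R₁ = ρL/A = (1.63×10^-8)(36.9)/(1.288e-07) = 4.669 Ω
Segment 2: A = π(0.511/2 mm)² = π(2.5550e-04 m)² = 2.051e-07 m²
R₂ = (1.63×10^-8)(45.5)/(2.051e-07) = 3.616 Ω
R = R₁ + R₂ = 8.29 Ω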